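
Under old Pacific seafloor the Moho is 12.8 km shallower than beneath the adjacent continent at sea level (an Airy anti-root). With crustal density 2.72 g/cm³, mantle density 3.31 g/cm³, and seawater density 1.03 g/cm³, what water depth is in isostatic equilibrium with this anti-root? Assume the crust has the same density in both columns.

4.47 km

Replacing a thickness d of crust by seawater at the top must be balanced by replacing crust with mantle at the base: d (ρ_c − ρ_w) = a (ρ_m − ρ_c).
d = a (ρ_m − ρ_c)/(ρ_c − ρ_w) = 12.8 km × 0.59/1.69 = 4.47 km.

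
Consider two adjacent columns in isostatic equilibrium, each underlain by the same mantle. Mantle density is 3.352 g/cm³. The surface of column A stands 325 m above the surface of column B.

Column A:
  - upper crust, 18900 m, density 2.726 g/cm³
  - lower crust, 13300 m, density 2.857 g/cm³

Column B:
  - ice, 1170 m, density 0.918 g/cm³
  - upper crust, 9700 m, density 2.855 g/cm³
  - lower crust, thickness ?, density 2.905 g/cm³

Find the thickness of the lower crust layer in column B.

21600 m

Take the compensation level at the base of the deeper column (depth z_c below the surface of column A) and equate Σ ρ_i t_i down to z_c; mantle fills any gap and the z_c terms cancel.
Column A: 18900×2.726 + 13300×2.857 + (z_c − 32200)×3.352
Column B: 325×0 + 1170×0.918 + 9700×2.855 + x×2.905 + (z_c − 325 − 10870 − x)×3.352
The z_c×3.352 term appears on both sides and cancels. Collect the known terms of each column as K = Σ(ρt)_known − 3.352 × (depth of known layers): K_A = 89519.5 − 3.352×32200 = −18414.9; K_B = 28767.56 − 3.352×(325 + 10870) = −8758.08.
Balance: K_A = K_B − x×(3.352 − 2.905), so x = (K_B − K_A)/(3.352 − 2.905) = 9656.82/0.447 = 21600 m.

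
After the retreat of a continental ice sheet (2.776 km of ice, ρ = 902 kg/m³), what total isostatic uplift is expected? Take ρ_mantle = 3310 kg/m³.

0.756 km

Removing the load lets mantle flow back in; uplift u satisfies ρ_ice t = ρ_m u.
u = t ρ_ice/ρ_m = 2.776 km × 902/3310 = 0.756 km.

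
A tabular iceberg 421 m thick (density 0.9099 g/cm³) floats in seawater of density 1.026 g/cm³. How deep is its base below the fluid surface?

Draft d = t ρ_obj/ρ_fluid = 421 m × 0.9099/1.026 = 373 m.

373 m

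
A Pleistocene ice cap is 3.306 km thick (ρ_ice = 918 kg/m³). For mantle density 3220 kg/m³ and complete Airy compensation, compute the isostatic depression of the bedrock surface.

Equating mass per unit area of the two columns: the ice load ρ_ice t is balanced by mantle displaced below, ρ_m s.
s = t ρ_ice / ρ_m = 3.306 km × 918/3220 = 0.943 km.

0.943 km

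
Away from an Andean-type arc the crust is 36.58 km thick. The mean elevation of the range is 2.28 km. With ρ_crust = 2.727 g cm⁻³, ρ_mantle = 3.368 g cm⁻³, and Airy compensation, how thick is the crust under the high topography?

Root depth r = h ρ_c / (ρ_m − ρ_c) = 2.28 km × 2.727 / 0.641 = 9.7 km.
Total thickness = T + h + r = 36.58 km + 2.28 km + 9.7 km = 48.6 km.

48.6 km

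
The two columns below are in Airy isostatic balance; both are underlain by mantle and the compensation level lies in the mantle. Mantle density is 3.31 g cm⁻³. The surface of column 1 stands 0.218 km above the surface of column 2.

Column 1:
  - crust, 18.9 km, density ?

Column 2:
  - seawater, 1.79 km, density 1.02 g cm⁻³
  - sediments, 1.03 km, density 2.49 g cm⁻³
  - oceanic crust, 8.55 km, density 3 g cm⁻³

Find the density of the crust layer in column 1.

2.87 g cm⁻³

Take the compensation level at the base of the deeper column (depth z_c below the surface of column 1) and equate Σ ρ_i t_i down to z_c; mantle fills any gap and the z_c terms cancel.
Column 1: 18.9×ρ + (z_c − 18.9)×3.31
Column 2: 0.218×0 + 1.79×1.02 + 1.03×2.49 + 8.55×3 + (z_c − 0.218 − 11.37)×3.31
The z_c×3.31 term appears on both sides and cancels. Collect the known terms of each column as K = Σ(ρt)_known − 3.31 × (depth of known layers): K_1 = 0 − 3.31×18.9 = −62.559; K_2 = 30.0405 − 3.31×(0.218 + 11.37) = −8.31578.
Balance: K_1 + 18.9×ρ = K_2, so ρ = (K_2 − K_1)/18.9 = 54.2432/18.9 = 2.87 g cm⁻³.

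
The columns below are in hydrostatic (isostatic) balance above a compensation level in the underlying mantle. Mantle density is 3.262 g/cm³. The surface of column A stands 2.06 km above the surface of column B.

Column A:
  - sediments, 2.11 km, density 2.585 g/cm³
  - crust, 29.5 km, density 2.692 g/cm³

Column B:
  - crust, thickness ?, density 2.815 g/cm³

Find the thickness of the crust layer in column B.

25.8 km

Take the compensation level at the base of the deeper column (depth z_c below the surface of column A) and equate Σ ρ_i t_i down to z_c; mantle fills any gap and the z_c terms cancel.
Column A: 2.11×2.585 + 29.5×2.692 + (z_c − 31.61)×3.262
Column B: 2.06×0 + x×2.815 + (z_c − 2.06 − 0 − x)×3.262
The z_c×3.262 term appears on both sides and cancels. Collect the known terms of each column as K = Σ(ρt)_known − 3.262 × (depth of known layers): K_A = 84.86835 − 3.262×31.61 = −18.24347; K_B = 0 − 3.262×(2.06 + 0) = −6.71972.
Balance: K_A = K_B − x×(3.262 − 2.815), so x = (K_B − K_A)/(3.262 − 2.815) = 11.5237/0.447 = 25.8 km.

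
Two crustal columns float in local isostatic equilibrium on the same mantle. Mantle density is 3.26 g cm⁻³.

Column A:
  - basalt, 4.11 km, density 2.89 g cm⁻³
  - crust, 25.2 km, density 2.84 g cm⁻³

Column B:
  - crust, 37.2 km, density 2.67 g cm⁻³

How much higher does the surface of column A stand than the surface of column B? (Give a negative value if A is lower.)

−3.02 km

For any compensation level in the mantle, the mantle terms cancel and isostasy reduces to e = (Σt_A − Σt_B) − (Σ(ρt)_A − Σ(ρt)_B) / ρ_m.
Σt_A = 29.31 km; Σt_B = 37.2 km; Σ(ρt)_A = 83.4459; Σ(ρt)_B = 99.324 (in km·g cm⁻³).
e = (29.31 − 37.2) − (83.4459 − 99.324) / 3.26 = −3.02 km.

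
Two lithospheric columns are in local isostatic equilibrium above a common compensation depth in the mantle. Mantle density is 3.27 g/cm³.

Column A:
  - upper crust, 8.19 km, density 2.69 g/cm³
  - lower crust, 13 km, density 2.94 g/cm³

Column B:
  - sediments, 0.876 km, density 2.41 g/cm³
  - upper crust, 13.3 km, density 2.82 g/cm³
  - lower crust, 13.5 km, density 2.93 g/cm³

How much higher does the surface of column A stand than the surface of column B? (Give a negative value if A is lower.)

−0.7 km

For any compensation level in the mantle, the mantle terms cancel and isostasy reduces to e = (Σt_A − Σt_B) − (Σ(ρt)_A − Σ(ρt)_B) / ρ_m.
Σt_A = 21.19 km; Σt_B = 27.676 km; Σ(ρt)_A = 60.2511; Σ(ρt)_B = 79.17216 (in km·g/cm³).
e = (21.19 − 27.676) − (60.2511 − 79.17216) / 3.27 = −0.7 km.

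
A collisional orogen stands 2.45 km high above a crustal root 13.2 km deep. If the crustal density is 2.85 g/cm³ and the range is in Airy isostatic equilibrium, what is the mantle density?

Airy balance: ρ_c h = (ρ_m − ρ_c) r → ρ_m = ρ_c (1 + h/r).
ρ_m = 2.85 × (1 + 2.45 km/13.2 km) = 3.38 g/cm³.

3.38 g/cm³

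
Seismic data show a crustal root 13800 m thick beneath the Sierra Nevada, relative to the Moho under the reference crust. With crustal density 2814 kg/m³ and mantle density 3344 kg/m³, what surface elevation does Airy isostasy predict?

In Airy isostatic equilibrium: ρ_c h = (ρ_m − ρ_c) r.
h = r (ρ_m − ρ_c) / ρ_c = 13800 m × (3344 − 2814) / 2814 = 2600 m.

2600 m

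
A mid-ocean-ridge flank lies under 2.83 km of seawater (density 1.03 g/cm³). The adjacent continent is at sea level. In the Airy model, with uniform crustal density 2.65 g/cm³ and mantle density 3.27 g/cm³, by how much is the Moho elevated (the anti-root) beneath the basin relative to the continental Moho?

7.39 km

By Archimedes' principle applied to the lithosphere: replacing crust with seawater at the top is compensated by replacing crust with mantle at the base: d (ρ_c − ρ_w) = a (ρ_m − ρ_c).
a = d (ρ_c − ρ_w)/(ρ_m − ρ_c) = 2.83 km × 1.62/0.62 = 7.39 km.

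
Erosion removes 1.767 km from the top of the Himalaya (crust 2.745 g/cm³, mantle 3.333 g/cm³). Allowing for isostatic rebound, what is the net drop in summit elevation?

Rebound u = e ρ_c/ρ_m = 1.767 km × 2.745/3.333 = 1.455 km.
Net surface drop = e − u = 1.767 km − 1.455 km = e (ρ_m − ρ_c)/ρ_m = 0.312 km.

0.312 km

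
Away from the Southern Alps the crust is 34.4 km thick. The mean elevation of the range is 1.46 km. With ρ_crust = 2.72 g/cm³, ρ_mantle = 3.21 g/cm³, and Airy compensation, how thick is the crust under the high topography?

44 km

Root depth r = h ρ_c / (ρ_m − ρ_c) = 1.46 km × 2.72 / 0.49 = 8.104 km.
Total thickness = T + h + r = 34.4 km + 1.46 km + 8.104 km = 44 km.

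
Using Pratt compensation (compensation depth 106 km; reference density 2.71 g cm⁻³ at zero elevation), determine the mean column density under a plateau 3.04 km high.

Pratt balance: ρ_ref D = ρ (D + h).
ρ = ρ_ref D/(D + h) = 2.71 × 106 km/(106 km + 3.04 km) = 2.63 g cm⁻³.

2.63 g cm⁻³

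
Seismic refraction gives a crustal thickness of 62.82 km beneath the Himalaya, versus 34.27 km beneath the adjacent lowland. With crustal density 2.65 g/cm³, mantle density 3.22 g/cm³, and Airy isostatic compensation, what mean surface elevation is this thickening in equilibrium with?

Excess crust Δ = 62.82 km − 34.27 km = 28.55 km, split between elevation h and root r with h + r = Δ.
Airy balance ρ_c h = (ρ_m − ρ_c) r gives r = h ρ_c/(ρ_m − ρ_c), so h (1 + ρ_c/(ρ_m − ρ_c)) = Δ, i.e. h = Δ (ρ_m − ρ_c)/ρ_m.
h = 28.55 km × 0.57/3.22 = 5.05 km.

5.05 km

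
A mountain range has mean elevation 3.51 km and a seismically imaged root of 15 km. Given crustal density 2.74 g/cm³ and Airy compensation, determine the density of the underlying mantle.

3.38 g/cm³

Airy balance: ρ_c h = (ρ_m − ρ_c) r → ρ_m = ρ_c (1 + h/r).
ρ_m = 2.74 × (1 + 3.51 km/15 km) = 3.38 g/cm³.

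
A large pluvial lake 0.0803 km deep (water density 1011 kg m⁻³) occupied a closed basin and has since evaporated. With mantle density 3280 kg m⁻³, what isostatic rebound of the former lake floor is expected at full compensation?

0.0248 km

u = d ρ_w/ρ_m = 0.0803 km × 1011/3280 = 0.0248 km.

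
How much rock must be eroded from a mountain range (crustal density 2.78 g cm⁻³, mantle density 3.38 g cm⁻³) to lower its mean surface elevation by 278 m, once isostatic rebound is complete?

Net drop Δ = e − u = e − e ρ_c/ρ_m = e (ρ_m − ρ_c)/ρ_m.
e = Δ ρ_m/(ρ_m − ρ_c) = 278 m × 3.38/0.6 = 1570 m.

1570 m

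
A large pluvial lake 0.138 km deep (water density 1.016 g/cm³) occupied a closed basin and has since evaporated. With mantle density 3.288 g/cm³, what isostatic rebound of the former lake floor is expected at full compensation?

0.0426 km

u = d ρ_w/ρ_m = 0.138 km × 1.016/3.288 = 0.0426 km.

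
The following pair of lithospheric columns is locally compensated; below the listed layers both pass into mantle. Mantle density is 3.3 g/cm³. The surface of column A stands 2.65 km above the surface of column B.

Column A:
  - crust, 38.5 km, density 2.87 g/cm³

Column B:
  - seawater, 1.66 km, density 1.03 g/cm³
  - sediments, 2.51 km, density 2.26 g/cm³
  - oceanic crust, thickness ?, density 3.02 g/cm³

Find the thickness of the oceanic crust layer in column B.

5.11 km

Take the compensation level at the base of the deeper column (depth z_c below the surface of column A) and equate Σ ρ_i t_i down to z_c; mantle fills any gap and the z_c terms cancel.
Column A: 38.5×2.87 + (z_c − 38.5)×3.3
Column B: 2.65×0 + 1.66×1.03 + 2.51×2.26 + x×3.02 + (z_c − 2.65 − 4.17 − x)×3.3
The z_c×3.3 term appears on both sides and cancels. Collect the known terms of each column as K = Σ(ρt)_known − 3.3 × (depth of known layers): K_A = 110.495 − 3.3×38.5 = −16.555; K_B = 7.3824 − 3.3×(2.65 + 4.17) = −15.1236.
Balance: K_A = K_B − x×(3.3 − 3.02), so x = (K_B − K_A)/(3.3 − 3.02) = 1.4314/0.28 = 5.11 km.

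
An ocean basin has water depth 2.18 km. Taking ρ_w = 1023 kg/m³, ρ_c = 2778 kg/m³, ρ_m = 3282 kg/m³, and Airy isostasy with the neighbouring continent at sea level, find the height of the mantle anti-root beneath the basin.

Isostatic balance requires: replacing crust with seawater at the top is compensated by replacing crust with mantle at the base: d (ρ_c − ρ_w) = a (ρ_m − ρ_c).
a = d (ρ_c − ρ_w)/(ρ_m − ρ_c) = 2.18 km × 1755/504 = 7.59 km.

7.59 km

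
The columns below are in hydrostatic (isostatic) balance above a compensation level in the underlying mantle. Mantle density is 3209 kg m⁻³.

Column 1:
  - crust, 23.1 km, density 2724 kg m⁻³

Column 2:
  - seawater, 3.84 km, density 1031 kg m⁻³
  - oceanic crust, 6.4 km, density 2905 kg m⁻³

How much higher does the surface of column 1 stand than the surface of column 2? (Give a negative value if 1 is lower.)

For any compensation level in the mantle, the mantle terms cancel and isostasy reduces to e = (Σt_1 − Σt_2) − (Σ(ρt)_1 − Σ(ρt)_2) / ρ_m.
Σt_1 = 23.1 km; Σt_2 = 10.24 km; Σ(ρt)_1 = 62924.4; Σ(ρt)_2 = 22551.04 (in km·kg m⁻³).
e = (23.1 − 10.24) − (62924.4 − 22551.04) / 3209 = 0.279 km.

0.279 km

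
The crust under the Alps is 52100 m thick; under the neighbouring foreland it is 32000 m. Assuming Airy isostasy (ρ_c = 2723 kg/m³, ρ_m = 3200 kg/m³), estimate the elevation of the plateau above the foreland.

3000 m

Excess crust Δ = 52100 m − 32000 m = 20100 m, split between elevation h and root r with h + r = Δ.
Airy balance ρ_c h = (ρ_m − ρ_c) r gives r = h ρ_c/(ρ_m − ρ_c), so h (1 + ρ_c/(ρ_m − ρ_c)) = Δ, i.e. h = Δ (ρ_m − ρ_c)/ρ_m.
h = 20100 m × 477/3200 = 3000 m.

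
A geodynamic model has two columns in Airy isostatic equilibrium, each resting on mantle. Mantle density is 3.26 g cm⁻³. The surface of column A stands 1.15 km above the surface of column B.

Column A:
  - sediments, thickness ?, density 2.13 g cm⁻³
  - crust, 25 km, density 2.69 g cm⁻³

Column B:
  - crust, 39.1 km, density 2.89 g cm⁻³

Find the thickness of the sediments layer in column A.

Take the compensation level at the base of the deeper column (depth z_c below the surface of column A) and equate Σ ρ_i t_i down to z_c; mantle fills any gap and the z_c terms cancel.
Column A: x×2.13 + 25×2.69 + (z_c − 25 − x)×3.26
Column B: 1.15×0 + 39.1×2.89 + (z_c − 1.15 − 39.1)×3.26
The z_c×3.26 term appears on both sides and cancels. Collect the known terms of each column as K = Σ(ρt)_known − 3.26 × (depth of known layers): K_A = 67.25 − 3.26×25 = −14.25; K_B = 112.999 − 3.26×(1.15 + 39.1) = −18.216.
Balance: K_A − x×(3.26 − 2.13) = K_B, so x = (K_A − K_B)/(3.26 − 2.13) = 3.966/1.13 = 3.51 km.

3.51 km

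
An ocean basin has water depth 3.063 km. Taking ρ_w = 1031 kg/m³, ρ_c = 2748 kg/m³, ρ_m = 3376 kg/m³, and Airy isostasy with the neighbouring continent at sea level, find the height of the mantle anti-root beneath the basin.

8.37 km

Equating mass per unit area of the two columns: replacing crust with seawater at the top is compensated by replacing crust with mantle at the base: d (ρ_c − ρ_w) = a (ρ_m − ρ_c).
a = d (ρ_c − ρ_w)/(ρ_m − ρ_c) = 3.063 km × 1717/628 = 8.37 km.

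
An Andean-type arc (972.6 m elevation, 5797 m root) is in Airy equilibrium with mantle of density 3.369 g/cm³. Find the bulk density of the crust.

2.88 g/cm³

ρ_c h = (ρ_m − ρ_c) r → ρ_c (h + r) = ρ_m r → ρ_c = ρ_m r / (h + r).
ρ_c = 3.369 × 5797 m / (972.6 m + 5797 m) = 2.88 g/cm³.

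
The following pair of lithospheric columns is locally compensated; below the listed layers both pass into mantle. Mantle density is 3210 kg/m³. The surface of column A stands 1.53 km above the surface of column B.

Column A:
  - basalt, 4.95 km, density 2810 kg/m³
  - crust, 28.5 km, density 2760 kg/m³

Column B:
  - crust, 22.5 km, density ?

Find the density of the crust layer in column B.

Take the compensation level at the base of the deeper column (depth z_c below the surface of column A) and equate Σ ρ_i t_i down to z_c; mantle fills any gap and the z_c terms cancel.
Column A: 4.95×2810 + 28.5×2760 + (z_c − 33.45)×3210
Column B: 1.53×0 + 22.5×ρ + (z_c − 1.53 − 22.5)×3210
The z_c×3210 term appears on both sides and cancels. Collect the known terms of each column as K = Σ(ρt)_known − 3210 × (depth of known layers): K_A = 92569.5 − 3210×33.45 = −14805; K_B = 0 − 3210×(1.53 + 22.5) = −77136.3.
Balance: K_A = K_B + 22.5×ρ, so ρ = (K_A − K_B)/22.5 = 62331.3/22.5 = 2770 kg/m³.

2770 kg/m³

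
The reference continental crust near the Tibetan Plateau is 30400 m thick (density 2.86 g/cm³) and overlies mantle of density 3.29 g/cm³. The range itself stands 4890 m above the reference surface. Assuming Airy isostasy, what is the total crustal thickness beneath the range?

Root depth r = h ρ_c / (ρ_m − ρ_c) = 4890 m × 2.86 / 0.43 = 32520 m.
Total thickness = T + h + r = 30400 m + 4890 m + 32520 m = 67800 m.

67800 m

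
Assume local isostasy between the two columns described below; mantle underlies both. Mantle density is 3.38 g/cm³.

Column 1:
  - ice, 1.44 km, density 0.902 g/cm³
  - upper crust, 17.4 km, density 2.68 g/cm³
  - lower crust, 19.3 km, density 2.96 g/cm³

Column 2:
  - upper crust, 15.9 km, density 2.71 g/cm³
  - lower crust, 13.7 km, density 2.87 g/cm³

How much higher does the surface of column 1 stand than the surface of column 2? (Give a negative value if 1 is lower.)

For any compensation level in the mantle, the mantle terms cancel and isostasy reduces to e = (Σt_1 − Σt_2) − (Σ(ρt)_1 − Σ(ρt)_2) / ρ_m.
Σt_1 = 38.14 km; Σt_2 = 29.6 km; Σ(ρt)_1 = 105.05888; Σ(ρt)_2 = 82.408 (in km·g/cm³).
e = (38.14 − 29.6) − (105.05888 − 82.408) / 3.38 = 1.84 km.

1.84 km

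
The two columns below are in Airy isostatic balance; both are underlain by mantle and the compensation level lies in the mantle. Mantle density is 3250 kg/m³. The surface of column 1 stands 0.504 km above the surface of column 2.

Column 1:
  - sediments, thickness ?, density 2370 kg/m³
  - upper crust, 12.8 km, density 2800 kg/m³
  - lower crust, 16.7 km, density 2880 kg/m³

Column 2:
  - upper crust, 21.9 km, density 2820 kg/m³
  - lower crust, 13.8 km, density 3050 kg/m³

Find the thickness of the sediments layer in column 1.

Take the compensation level at the base of the deeper column (depth z_c below the surface of column 1) and equate Σ ρ_i t_i down to z_c; mantle fills any gap and the z_c terms cancel.
Column 1: x×2370 + 12.8×2800 + 16.7×2880 + (z_c − 29.5 − x)×3250
Column 2: 0.504×0 + 21.9×2820 + 13.8×3050 + (z_c − 0.504 − 35.7)×3250
The z_c×3250 term appears on both sides and cancels. Collect the known terms of each column as K = Σ(ρt)_known − 3250 × (depth of known layers): K_1 = 83936 − 3250×29.5 = −11939; K_2 = 103848 − 3250×(0.504 + 35.7) = −13815.
Balance: K_1 − x×(3250 − 2370) = K_2, so x = (K_1 − K_2)/(3250 − 2370) = 1876/880 = 2.13 km.

2.13 km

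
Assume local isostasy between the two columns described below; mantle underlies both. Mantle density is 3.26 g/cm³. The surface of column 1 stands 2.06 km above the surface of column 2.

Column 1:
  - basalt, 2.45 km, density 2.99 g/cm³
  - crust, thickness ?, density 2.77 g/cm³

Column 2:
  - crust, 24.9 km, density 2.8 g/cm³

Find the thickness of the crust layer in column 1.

35.7 km

Take the compensation level at the base of the deeper column (depth z_c below the surface of column 1) and equate Σ ρ_i t_i down to z_c; mantle fills any gap and the z_c terms cancel.
Column 1: 2.45×2.99 + x×2.77 + (z_c − 2.45 − x)×3.26
Column 2: 2.06×0 + 24.9×2.8 + (z_c − 2.06 − 24.9)×3.26
The z_c×3.26 term appears on both sides and cancels. Collect the known terms of each column as K = Σ(ρt)_known − 3.26 × (depth of known layers): K_1 = 7.3255 − 3.26×2.45 = −0.6615; K_2 = 69.72 − 3.26×(2.06 + 24.9) = −18.1696.
Balance: K_1 − x×(3.26 − 2.77) = K_2, so x = (K_1 − K_2)/(3.26 − 2.77) = 17.5081/0.49 = 35.7 km.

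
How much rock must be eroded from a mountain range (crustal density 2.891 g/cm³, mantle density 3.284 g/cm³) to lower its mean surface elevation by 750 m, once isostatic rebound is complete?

Net drop Δ = e − u = e − e ρ_c/ρ_m = e (ρ_m − ρ_c)/ρ_m.
e = Δ ρ_m/(ρ_m − ρ_c) = 750 m × 3.284/0.393 = 6270 m.

6270 m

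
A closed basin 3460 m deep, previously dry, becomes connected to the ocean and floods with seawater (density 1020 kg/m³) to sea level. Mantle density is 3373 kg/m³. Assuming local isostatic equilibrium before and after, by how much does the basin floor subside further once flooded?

After flooding the water column is d + s deep. Its weight must equal the weight of mantle displaced by the extra subsidence s: (d + s) ρ_w = s ρ_m.
s = d ρ_w / (ρ_m − ρ_w) = 3460 m × 1020/(3373 − 1020) = 1500 m.

1500 m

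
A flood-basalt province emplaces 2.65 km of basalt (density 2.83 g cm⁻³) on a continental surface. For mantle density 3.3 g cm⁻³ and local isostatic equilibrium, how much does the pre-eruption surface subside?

2.27 km

Subaerial loading: s = t ρ_load / ρ_m.
s = 2.65 km × 2.83/3.3 = 2.27 km.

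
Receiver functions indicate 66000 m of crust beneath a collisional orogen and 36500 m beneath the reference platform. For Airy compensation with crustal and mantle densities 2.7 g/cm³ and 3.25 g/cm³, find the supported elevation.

4990 m

Excess crust Δ = 66000 m − 36500 m = 29500 m, split between elevation h and root r with h + r = Δ.
Airy balance ρ_c h = (ρ_m − ρ_c) r gives r = h ρ_c/(ρ_m − ρ_c), so h (1 + ρ_c/(ρ_m − ρ_c)) = Δ, i.e. h = Δ (ρ_m − ρ_c)/ρ_m.
h = 29500 m × 0.55/3.25 = 4990 m.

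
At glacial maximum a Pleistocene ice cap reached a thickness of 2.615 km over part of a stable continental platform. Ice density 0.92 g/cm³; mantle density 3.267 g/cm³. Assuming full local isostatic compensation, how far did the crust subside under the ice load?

0.736 km

Equating mass per unit area of the two columns: the ice load ρ_ice t is balanced by mantle displaced below, ρ_m s.
s = t ρ_ice / ρ_m = 2.615 km × 0.92/3.267 = 0.736 km.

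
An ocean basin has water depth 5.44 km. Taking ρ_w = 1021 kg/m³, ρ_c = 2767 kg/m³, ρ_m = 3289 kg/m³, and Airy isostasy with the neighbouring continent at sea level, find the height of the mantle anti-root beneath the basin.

Isostatic balance requires: replacing crust with seawater at the top is compensated by replacing crust with mantle at the base: d (ρ_c − ρ_w) = a (ρ_m − ρ_c).
a = d (ρ_c − ρ_w)/(ρ_m − ρ_c) = 5.44 km × 1746/522 = 18.2 km.

18.2 km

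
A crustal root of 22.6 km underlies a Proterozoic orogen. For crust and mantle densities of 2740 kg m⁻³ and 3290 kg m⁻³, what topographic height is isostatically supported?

4.54 km

In Airy isostatic equilibrium: ρ_c h = (ρ_m − ρ_c) r.
h = r (ρ_m − ρ_c) / ρ_c = 22.6 km × (3290 − 2740) / 2740 = 4.54 km.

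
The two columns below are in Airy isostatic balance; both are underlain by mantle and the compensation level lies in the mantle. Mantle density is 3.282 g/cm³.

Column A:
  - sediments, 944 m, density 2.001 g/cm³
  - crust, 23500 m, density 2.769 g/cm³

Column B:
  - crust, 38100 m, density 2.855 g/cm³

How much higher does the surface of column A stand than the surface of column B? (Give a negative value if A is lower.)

For any compensation level in the mantle, the mantle terms cancel and isostasy reduces to e = (Σt_A − Σt_B) − (Σ(ρt)_A − Σ(ρt)_B) / ρ_m.
Σt_A = 24444 m; Σt_B = 38100 m; Σ(ρt)_A = 66960.444; Σ(ρt)_B = 108775.5 (in m·g/cm³).
e = (24444 − 38100) − (66960.444 − 108775.5) / 3.282 = −915 m.

−915 m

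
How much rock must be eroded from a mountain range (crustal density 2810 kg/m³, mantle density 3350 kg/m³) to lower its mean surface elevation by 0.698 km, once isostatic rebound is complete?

4.33 km

Net drop Δ = e − u = e − e ρ_c/ρ_m = e (ρ_m − ρ_c)/ρ_m.
e = Δ ρ_m/(ρ_m − ρ_c) = 0.698 km × 3350/540 = 4.33 km.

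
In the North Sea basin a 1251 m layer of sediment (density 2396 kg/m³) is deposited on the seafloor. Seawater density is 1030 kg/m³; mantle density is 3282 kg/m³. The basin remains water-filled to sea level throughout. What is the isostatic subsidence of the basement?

Submarine loading: the sediment displaces seawater, and the subsidence is in turn flooded, so s (ρ_m − ρ_w) = t (ρ_sed − ρ_w).
s = 1251 m × (2396 − 1030) / (3282 − 1030) = 759 m.

759 m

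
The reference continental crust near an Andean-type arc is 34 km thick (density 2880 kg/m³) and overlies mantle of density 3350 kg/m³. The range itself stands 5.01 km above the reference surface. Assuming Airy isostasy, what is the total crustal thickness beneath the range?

69.7 km

Root depth r = h ρ_c / (ρ_m − ρ_c) = 5.01 km × 2880 / 470 = 30.7 km.
Total thickness = T + h + r = 34 km + 5.01 km + 30.7 km = 69.7 km.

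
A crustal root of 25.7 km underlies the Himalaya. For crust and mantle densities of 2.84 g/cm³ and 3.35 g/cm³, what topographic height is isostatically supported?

By Archimedes' principle applied to the lithosphere: ρ_c h = (ρ_m − ρ_c) r.
h = r (ρ_m − ρ_c) / ρ_c = 25.7 km × (3.35 − 2.84) / 2.84 = 4.62 km.

4.62 km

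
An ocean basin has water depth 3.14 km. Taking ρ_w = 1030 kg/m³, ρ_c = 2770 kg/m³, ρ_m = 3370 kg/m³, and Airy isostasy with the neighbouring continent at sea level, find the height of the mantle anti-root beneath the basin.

9.11 km

By Archimedes' principle applied to the lithosphere: replacing crust with seawater at the top is compensated by replacing crust with mantle at the base: d (ρ_c − ρ_w) = a (ρ_m − ρ_c).
a = d (ρ_c − ρ_w)/(ρ_m − ρ_c) = 3.14 km × 1740/600 = 9.11 km.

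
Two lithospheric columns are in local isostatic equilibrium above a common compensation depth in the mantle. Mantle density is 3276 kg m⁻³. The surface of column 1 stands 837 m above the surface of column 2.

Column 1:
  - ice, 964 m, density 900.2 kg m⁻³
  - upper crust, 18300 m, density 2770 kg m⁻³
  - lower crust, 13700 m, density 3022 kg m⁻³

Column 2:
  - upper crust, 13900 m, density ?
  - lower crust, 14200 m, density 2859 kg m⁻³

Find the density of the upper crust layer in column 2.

Take the compensation level at the base of the deeper column (depth z_c below the surface of column 1) and equate Σ ρ_i t_i down to z_c; mantle fills any gap and the z_c terms cancel.
Column 1: 964×900.2 + 18300×2770 + 13700×3022 + (z_c − 32964)×3276
Column 2: 837×0 + 13900×ρ + 14200×2859 + (z_c − 837 − 28100)×3276
The z_c×3276 term appears on both sides and cancels. Collect the known terms of each column as K = Σ(ρt)_known − 3276 × (depth of known layers): K_1 = 92960192.8 − 3276×32964 = −15029871.2; K_2 = 40597800 − 3276×(837 + 28100) = −54199812.
Balance: K_1 = K_2 + 13900×ρ, so ρ = (K_1 − K_2)/13900 = 39169900/13900 = 2820 kg m⁻³.

2820 kg m⁻³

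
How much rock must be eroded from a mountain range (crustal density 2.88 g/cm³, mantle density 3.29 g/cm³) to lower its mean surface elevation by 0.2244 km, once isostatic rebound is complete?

1.8 km

Net drop Δ = e − u = e − e ρ_c/ρ_m = e (ρ_m − ρ_c)/ρ_m.
e = Δ ρ_m/(ρ_m − ρ_c) = 0.2244 km × 3.29/0.41 = 1.8 km.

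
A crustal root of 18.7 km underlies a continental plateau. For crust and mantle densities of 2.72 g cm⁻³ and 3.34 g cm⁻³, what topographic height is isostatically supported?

By Archimedes' principle applied to the lithosphere: ρ_c h = (ρ_m − ρ_c) r.
h = r (ρ_m − ρ_c) / ρ_c = 18.7 km × (3.34 − 2.72) / 2.72 = 4.26 km.

4.26 km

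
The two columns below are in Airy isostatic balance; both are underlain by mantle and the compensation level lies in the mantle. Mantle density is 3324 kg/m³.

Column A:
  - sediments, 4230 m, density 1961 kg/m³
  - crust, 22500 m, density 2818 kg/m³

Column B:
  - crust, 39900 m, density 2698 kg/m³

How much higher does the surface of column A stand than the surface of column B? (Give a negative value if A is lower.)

For any compensation level in the mantle, the mantle terms cancel and isostasy reduces to e = (Σt_A − Σt_B) − (Σ(ρt)_A − Σ(ρt)_B) / ρ_m.
Σt_A = 26730 m; Σt_B = 39900 m; Σ(ρt)_A = 71700030; Σ(ρt)_B = 107650200 (in m·kg/m³).
e = (26730 − 39900) − (71700030 − 107650200) / 3324 = −2350 m.

−2350 m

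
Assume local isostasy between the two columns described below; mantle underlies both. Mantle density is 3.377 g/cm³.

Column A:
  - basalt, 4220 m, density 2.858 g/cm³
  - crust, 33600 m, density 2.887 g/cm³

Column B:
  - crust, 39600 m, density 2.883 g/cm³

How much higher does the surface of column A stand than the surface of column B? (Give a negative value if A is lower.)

For any compensation level in the mantle, the mantle terms cancel and isostasy reduces to e = (Σt_A − Σt_B) − (Σ(ρt)_A − Σ(ρt)_B) / ρ_m.
Σt_A = 37820 m; Σt_B = 39600 m; Σ(ρt)_A = 109063.96; Σ(ρt)_B = 114166.8 (in m·g/cm³).
e = (37820 − 39600) − (109063.96 − 114166.8) / 3.377 = −269 m.

−269 m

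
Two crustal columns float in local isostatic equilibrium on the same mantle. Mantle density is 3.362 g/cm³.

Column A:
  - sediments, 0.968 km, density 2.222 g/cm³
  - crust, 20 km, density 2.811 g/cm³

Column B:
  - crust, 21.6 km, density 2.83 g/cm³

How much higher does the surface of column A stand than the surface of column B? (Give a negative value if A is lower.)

For any compensation level in the mantle, the mantle terms cancel and isostasy reduces to e = (Σt_A − Σt_B) − (Σ(ρt)_A − Σ(ρt)_B) / ρ_m.
Σt_A = 20.968 km; Σt_B = 21.6 km; Σ(ρt)_A = 58.370896; Σ(ρt)_B = 61.128 (in km·g/cm³).
e = (20.968 − 21.6) − (58.370896 − 61.128) / 3.362 = 0.188 km.

0.188 km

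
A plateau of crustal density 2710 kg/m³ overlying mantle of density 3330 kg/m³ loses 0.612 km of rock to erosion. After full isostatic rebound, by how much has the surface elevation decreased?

Rebound u = e ρ_c/ρ_m = 0.612 km × 2710/3330 = 0.4981 km.
Net surface drop = e − u = 0.612 km − 0.4981 km = e (ρ_m − ρ_c)/ρ_m = 0.114 km.

0.114 km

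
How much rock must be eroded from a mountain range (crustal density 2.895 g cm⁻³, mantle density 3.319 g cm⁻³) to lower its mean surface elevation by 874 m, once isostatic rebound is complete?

6840 m

Net drop Δ = e − u = e − e ρ_c/ρ_m = e (ρ_m − ρ_c)/ρ_m.
e = Δ ρ_m/(ρ_m − ρ_c) = 874 m × 3.319/0.424 = 6840 m.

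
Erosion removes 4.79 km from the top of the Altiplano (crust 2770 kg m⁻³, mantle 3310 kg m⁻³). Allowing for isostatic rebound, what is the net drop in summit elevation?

0.781 km

Rebound u = e ρ_c/ρ_m = 4.79 km × 2770/3310 = 4.009 km.
Net surface drop = e − u = 4.79 km − 4.009 km = e (ρ_m − ρ_c)/ρ_m = 0.781 km.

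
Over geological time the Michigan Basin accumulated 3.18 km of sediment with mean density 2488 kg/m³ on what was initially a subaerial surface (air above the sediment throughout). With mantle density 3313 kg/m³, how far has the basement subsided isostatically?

Subaerial load: s = t ρ_sed / ρ_m = 3.18 km × 2488/3313 = 2.39 km.

2.39 km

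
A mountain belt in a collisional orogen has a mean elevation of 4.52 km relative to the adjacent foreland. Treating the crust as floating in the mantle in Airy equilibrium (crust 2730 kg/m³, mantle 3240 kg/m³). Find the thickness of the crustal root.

24.2 km

Equating mass per unit area of the two columns: the weight of the topography is balanced by the buoyancy of the root, ρ_c h = (ρ_m − ρ_c) r.
r = h · ρ_c / (ρ_m − ρ_c) = 4.52 km × 2730 / (3240 − 2730) = 24.2 km.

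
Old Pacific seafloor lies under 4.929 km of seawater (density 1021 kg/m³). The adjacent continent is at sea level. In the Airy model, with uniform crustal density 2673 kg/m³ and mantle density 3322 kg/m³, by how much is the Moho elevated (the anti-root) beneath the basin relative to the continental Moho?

For local isostatic compensation: replacing crust with seawater at the top is compensated by replacing crust with mantle at the base: d (ρ_c − ρ_w) = a (ρ_m − ρ_c).
a = d (ρ_c − ρ_w)/(ρ_m − ρ_c) = 4.929 km × 1652/649 = 12.5 km.

12.5 km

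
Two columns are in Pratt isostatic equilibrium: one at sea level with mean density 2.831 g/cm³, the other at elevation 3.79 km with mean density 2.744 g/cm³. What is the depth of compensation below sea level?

ρ_ref D = ρ (D + h) → D (ρ_ref − ρ) = ρ h.
D = ρ h/(ρ_ref − ρ) = 2.744 × 3.79 km/(2.831 − 2.744) = 120 km.

120 km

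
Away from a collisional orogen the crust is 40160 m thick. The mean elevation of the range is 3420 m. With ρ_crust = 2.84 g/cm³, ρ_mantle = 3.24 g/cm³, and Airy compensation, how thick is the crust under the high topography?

67900 m

Root depth r = h ρ_c / (ρ_m − ρ_c) = 3420 m × 2.84 / 0.4 = 24280 m.
Total thickness = T + h + r = 40160 m + 3420 m + 24280 m = 67900 m.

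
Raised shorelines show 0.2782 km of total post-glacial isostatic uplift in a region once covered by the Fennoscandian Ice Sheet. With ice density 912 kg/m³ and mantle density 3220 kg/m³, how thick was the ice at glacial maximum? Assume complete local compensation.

u = t ρ_ice/ρ_m → t = u ρ_m/ρ_ice = 0.2782 km × 3220/912 = 0.982 km.

0.982 km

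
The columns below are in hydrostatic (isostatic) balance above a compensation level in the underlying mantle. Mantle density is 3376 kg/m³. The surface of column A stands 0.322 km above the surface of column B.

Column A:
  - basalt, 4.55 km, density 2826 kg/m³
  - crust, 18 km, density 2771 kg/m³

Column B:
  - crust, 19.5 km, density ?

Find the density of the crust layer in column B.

2740 kg/m³

Take the compensation level at the base of the deeper column (depth z_c below the surface of column A) and equate Σ ρ_i t_i down to z_c; mantle fills any gap and the z_c terms cancel.
Column A: 4.55×2826 + 18×2771 + (z_c − 22.55)×3376
Column B: 0.322×0 + 19.5×ρ + (z_c − 0.322 − 19.5)×3376
The z_c×3376 term appears on both sides and cancels. Collect the known terms of each column as K = Σ(ρt)_known − 3376 × (depth of known layers): K_A = 62736.3 − 3376×22.55 = −13392.5; K_B = 0 − 3376×(0.322 + 19.5) = −66919.072.
Balance: K_A = K_B + 19.5×ρ, so ρ = (K_A − K_B)/19.5 = 53526.6/19.5 = 2740 kg/m³.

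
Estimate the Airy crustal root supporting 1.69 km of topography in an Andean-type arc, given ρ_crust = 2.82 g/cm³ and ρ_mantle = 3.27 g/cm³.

10.6 km

Equating mass per unit area of the two columns: the weight of the topography is balanced by the buoyancy of the root, ρ_c h = (ρ_m − ρ_c) r.
r = h · ρ_c / (ρ_m − ρ_c) = 1.69 km × 2.82 / (3.27 − 2.82) = 10.6 km.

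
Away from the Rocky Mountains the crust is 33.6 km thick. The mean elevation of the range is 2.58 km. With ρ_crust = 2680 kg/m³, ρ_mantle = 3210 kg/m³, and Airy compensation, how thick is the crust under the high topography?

Root depth r = h ρ_c / (ρ_m − ρ_c) = 2.58 km × 2680 / 530 = 13.05 km.
Total thickness = T + h + r = 33.6 km + 2.58 km + 13.05 km = 49.2 km.

49.2 km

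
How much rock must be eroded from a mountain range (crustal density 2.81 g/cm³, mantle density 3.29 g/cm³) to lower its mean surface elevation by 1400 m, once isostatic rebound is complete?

Net drop Δ = e − u = e − e ρ_c/ρ_m = e (ρ_m − ρ_c)/ρ_m.
e = Δ ρ_m/(ρ_m − ρ_c) = 1400 m × 3.29/0.48 = 9600 m.

9600 m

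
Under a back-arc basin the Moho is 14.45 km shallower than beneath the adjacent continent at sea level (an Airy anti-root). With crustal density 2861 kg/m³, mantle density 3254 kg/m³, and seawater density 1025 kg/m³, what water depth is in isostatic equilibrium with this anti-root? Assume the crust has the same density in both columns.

3.09 km

Replacing a thickness d of crust by seawater at the top must be balanced by replacing crust with mantle at the base: d (ρ_c − ρ_w) = a (ρ_m − ρ_c).
d = a (ρ_m − ρ_c)/(ρ_c − ρ_w) = 14.45 km × 393/1836 = 3.09 km.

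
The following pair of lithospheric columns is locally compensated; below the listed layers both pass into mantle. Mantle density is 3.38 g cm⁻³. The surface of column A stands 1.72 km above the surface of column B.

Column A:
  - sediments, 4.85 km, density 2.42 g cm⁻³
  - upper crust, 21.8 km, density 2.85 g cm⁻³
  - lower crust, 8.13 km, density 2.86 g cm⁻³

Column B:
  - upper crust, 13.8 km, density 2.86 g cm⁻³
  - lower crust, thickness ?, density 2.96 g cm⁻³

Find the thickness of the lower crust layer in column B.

17.7 km

Take the compensation level at the base of the deeper column (depth z_c below the surface of column A) and equate Σ ρ_i t_i down to z_c; mantle fills any gap and the z_c terms cancel.
Column A: 4.85×2.42 + 21.8×2.85 + 8.13×2.86 + (z_c − 34.78)×3.38
Column B: 1.72×0 + 13.8×2.86 + x×2.96 + (z_c − 1.72 − 13.8 − x)×3.38
The z_c×3.38 term appears on both sides and cancels. Collect the known terms of each column as K = Σ(ρt)_known − 3.38 × (depth of known layers): K_A = 97.1188 − 3.38×34.78 = −20.4376; K_B = 39.468 − 3.38×(1.72 + 13.8) = −12.9896.
Balance: K_A = K_B − x×(3.38 − 2.96), so x = (K_B − K_A)/(3.38 − 2.96) = 7.448/0.42 = 17.7 km.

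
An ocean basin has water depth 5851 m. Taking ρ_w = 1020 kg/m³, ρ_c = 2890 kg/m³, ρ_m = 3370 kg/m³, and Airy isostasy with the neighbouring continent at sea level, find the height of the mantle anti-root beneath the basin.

22800 m

In Airy isostatic equilibrium: replacing crust with seawater at the top is compensated by replacing crust with mantle at the base: d (ρ_c − ρ_w) = a (ρ_m − ρ_c).
a = d (ρ_c − ρ_w)/(ρ_m − ρ_c) = 5851 m × 1870/480 = 22800 m.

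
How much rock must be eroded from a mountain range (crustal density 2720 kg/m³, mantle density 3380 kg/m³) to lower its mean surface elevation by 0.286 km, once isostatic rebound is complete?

1.46 km

Net drop Δ = e − u = e − e ρ_c/ρ_m = e (ρ_m − ρ_c)/ρ_m.
e = Δ ρ_m/(ρ_m − ρ_c) = 0.286 km × 3380/660 = 1.46 km.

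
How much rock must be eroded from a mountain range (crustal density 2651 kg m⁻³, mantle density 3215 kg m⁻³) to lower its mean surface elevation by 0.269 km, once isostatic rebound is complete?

Net drop Δ = e − u = e − e ρ_c/ρ_m = e (ρ_m − ρ_c)/ρ_m.
e = Δ ρ_m/(ρ_m − ρ_c) = 0.269 km × 3215/564 = 1.53 km.

1.53 km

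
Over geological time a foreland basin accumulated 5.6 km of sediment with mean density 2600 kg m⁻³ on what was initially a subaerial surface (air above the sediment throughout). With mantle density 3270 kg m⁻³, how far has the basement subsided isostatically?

4.45 km

Subaerial load: s = t ρ_sed / ρ_m = 5.6 km × 2600/3270 = 4.45 km.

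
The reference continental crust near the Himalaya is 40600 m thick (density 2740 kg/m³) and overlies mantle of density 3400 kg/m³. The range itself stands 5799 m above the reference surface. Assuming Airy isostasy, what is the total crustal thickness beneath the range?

Root depth r = h ρ_c / (ρ_m − ρ_c) = 5799 m × 2740 / 660 = 24070 m.
Total thickness = T + h + r = 40600 m + 5799 m + 24070 m = 70500 m.

70500 m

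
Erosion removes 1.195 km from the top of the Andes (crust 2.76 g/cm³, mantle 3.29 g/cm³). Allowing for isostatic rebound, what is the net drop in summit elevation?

Rebound u = e ρ_c/ρ_m = 1.195 km × 2.76/3.29 = 1.002 km.
Net surface drop = e − u = 1.195 km − 1.002 km = e (ρ_m − ρ_c)/ρ_m = 0.193 km.

0.193 km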